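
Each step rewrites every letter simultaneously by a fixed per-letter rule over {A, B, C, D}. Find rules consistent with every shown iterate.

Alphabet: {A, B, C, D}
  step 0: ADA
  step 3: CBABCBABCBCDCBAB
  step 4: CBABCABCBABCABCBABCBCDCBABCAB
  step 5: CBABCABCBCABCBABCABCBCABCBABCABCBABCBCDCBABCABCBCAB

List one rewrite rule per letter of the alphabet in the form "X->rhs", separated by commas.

  step 4 ⇒ step 5: CBABCABCBABCABCBABCBCDCBABCAB ⇒ CB·AB·C·AB·CB·C·AB·CB·AB·C·AB·CB·C·AB·CB·AB·C·AB·CB·AB·CB·CD·CB·AB·C·AB·CB·C·AB
    A ↦ C
    B ↦ AB
    C ↦ CB
    D ↦ CD

A->C, B->AB, C->CB, D->CD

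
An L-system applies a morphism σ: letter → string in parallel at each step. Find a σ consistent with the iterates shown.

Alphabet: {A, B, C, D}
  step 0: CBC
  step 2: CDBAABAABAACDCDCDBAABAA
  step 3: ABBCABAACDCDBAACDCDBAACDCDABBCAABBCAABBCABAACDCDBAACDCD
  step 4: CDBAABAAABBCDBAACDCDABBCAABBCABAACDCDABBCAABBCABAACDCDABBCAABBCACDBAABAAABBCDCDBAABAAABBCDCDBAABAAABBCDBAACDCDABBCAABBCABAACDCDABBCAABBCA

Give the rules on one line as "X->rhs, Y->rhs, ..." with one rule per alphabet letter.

A->CD, B->BAA, C->ABB, D->CA

  step 3 ⇒ step 4: ABBCABAACDCDBAACDCDBAACDCDABBCAABBCAABBCABAACDCDBAACDCD ⇒ CD·BAA·BAA·ABB·CD·BAA·CD·CD·ABB·CA·ABB·CA·BAA·CD·CD·ABB·CA·ABB·CA·BAA·CD·CD·ABB·CA·ABB·CA·CD·BAA·BAA·ABB·CD·CD·BAA·BAA·ABB·CD·CD·BAA·BAA·ABB·CD·BAA·CD·CD·ABB·CA·ABB·CA·BAA·CD·CD·ABB·CA·ABB·CA
    A ↦ CD
    B ↦ BAA
    C ↦ ABB
    D ↦ CA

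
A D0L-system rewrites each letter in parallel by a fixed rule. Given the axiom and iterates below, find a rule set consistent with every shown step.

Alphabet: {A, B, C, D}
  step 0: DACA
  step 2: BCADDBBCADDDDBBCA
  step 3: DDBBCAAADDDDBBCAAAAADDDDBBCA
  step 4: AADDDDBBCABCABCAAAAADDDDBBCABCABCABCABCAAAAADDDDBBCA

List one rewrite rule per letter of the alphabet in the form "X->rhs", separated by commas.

A->BCA, B->DD, C->B, D->A

  step 3 ⇒ step 4: DDBBCAAADDDDBBCAAAAADDDDBBCA ⇒ A·A·DD·DD·B·BCA·BCA·BCA·A·A·A·A·DD·DD·B·BCA·BCA·BCA·BCA·BCA·A·A·A·A·DD·DD·B·BCA
    A ↦ BCA
    B ↦ DD
    C ↦ B
    D ↦ A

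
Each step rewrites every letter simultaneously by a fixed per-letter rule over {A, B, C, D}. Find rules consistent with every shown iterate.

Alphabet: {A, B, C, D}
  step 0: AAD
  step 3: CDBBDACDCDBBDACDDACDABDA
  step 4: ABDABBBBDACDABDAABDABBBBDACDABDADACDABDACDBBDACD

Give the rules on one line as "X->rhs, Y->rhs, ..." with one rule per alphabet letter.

  step 3 ⇒ step 4: CDBBDACDCDBBDACDDACDABDA ⇒ AB·DA·BB·BB·DA·CD·AB·DA·AB·DA·BB·BB·DA·CD·AB·DA·DA·CD·AB·DA·CD·BB·DA·CD
    A ↦ CD
    B ↦ BB
    C ↦ AB
    D ↦ DA

A->CD, B->BB, C->AB, D->DA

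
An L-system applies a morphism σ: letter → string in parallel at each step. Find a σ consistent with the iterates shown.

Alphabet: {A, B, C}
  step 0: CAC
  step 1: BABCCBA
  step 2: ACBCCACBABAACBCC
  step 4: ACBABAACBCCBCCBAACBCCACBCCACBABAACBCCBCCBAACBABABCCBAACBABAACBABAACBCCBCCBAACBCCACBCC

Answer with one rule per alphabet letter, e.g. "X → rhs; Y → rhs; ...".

  step 1 ⇒ step 2: BABCCBA ⇒ AC·BCC·AC·BA·BA·AC·BCC
    A ↦ BCC
    B ↦ AC
    C ↦ BA

A->BCC, B->AC, C->BA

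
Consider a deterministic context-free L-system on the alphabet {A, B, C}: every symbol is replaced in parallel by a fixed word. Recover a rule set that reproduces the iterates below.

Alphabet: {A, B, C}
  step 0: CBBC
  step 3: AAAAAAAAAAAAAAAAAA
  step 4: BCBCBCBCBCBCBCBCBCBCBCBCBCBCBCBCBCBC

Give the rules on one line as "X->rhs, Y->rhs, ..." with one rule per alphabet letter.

A->BC, B->AA, C->A

  step 3 ⇒ step 4: AAAAAAAAAAAAAAAAAA ⇒ BC·BC·BC·BC·BC·BC·BC·BC·BC·BC·BC·BC·BC·BC·BC·BC·BC·BC
    A ↦ BC
    B ↦ AA  (constrained at step 0)
    C ↦ A  (constrained at step 0)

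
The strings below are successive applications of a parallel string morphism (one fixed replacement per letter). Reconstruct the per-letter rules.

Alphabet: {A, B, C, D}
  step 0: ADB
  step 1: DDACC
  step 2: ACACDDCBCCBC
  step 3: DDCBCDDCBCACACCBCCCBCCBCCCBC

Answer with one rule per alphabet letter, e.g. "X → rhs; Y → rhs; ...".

A->DD, B->C, C->CBC, D->AC

  step 2 ⇒ step 3: ACACDDCBCCBC ⇒ DD·CBC·DD·CBC·AC·AC·CBC·C·CBC·CBC·C·CBC
    A ↦ DD
    B ↦ C
    C ↦ CBC
    D ↦ AC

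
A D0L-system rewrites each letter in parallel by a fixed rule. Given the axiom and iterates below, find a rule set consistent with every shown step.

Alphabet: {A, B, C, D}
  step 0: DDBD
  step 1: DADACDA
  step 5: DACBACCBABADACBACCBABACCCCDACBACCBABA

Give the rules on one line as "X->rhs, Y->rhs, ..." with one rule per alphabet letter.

A->C, B->C, C->BA, D->DA

  step 0 ⇒ step 1: DDBD ⇒ DA·DA·C·DA
    B ↦ C
    D ↦ DA
    A ↦ C  (constrained at step 1)
    C ↦ BA  (constrained at step 1)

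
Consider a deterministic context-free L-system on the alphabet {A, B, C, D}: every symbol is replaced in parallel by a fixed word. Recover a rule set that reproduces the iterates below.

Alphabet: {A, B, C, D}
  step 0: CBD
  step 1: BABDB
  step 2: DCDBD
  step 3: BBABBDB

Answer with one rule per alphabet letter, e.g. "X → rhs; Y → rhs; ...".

  step 2 ⇒ step 3: DCDBD ⇒ B·BAB·B·D·B
    B ↦ D
    C ↦ BAB
    D ↦ B
  step 1 ⇒ step 2: BABDB ⇒ D·C·D·B·D
    A ↦ C

A->C, B->D, C->BAB, D->B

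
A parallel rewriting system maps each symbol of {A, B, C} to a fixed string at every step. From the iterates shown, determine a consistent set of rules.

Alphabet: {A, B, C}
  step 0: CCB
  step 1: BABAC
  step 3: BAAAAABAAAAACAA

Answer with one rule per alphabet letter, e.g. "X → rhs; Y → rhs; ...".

  step 0 ⇒ step 1: CCB ⇒ BA·BA·C
    B ↦ C
    C ↦ BA
    A ↦ AA  (constrained at step 1)

A->AA, B->C, C->BA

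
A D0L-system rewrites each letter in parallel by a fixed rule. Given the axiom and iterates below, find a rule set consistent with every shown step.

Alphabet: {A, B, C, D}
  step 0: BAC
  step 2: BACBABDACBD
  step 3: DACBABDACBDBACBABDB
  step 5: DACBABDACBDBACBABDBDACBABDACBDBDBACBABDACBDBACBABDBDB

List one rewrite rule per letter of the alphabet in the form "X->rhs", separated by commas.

  step 2 ⇒ step 3: BACBABDACBD ⇒ D·ACB·AB·D·ACB·D·B·ACB·AB·D·B
    A ↦ ACB
    B ↦ D
    C ↦ AB
    D ↦ B

A->ACB, B->D, C->AB, D->B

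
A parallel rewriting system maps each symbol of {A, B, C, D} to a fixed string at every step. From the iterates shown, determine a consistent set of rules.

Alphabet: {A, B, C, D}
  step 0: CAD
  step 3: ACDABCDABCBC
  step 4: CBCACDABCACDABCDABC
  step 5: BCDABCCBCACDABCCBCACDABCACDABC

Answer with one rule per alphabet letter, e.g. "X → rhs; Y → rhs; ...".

A->C, B->DA, C->BC, D->A

  step 4 ⇒ step 5: CBCACDABCACDABCDABC ⇒ BC·DA·BC·C·BC·A·C·DA·BC·C·BC·A·C·DA·BC·A·C·DA·BC
    A ↦ C
    B ↦ DA
    C ↦ BC
    D ↦ A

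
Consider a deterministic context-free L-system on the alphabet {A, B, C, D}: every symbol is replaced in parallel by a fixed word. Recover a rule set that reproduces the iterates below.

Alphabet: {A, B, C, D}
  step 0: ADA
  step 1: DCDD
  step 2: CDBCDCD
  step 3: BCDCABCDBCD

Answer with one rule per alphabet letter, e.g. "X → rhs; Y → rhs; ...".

A->D, B->CA, C->B, D->CD

  step 2 ⇒ step 3: CDBCDCD ⇒ B·CD·CA·B·CD·B·CD
    B ↦ CA
    C ↦ B
    D ↦ CD
  step 0 ⇒ step 1: ADA ⇒ D·CD·D
    A ↦ D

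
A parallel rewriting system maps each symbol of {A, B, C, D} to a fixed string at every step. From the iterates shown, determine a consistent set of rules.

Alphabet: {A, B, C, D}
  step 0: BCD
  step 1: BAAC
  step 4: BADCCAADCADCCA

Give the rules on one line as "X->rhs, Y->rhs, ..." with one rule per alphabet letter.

  step 0 ⇒ step 1: BCD ⇒ BA·A·C
    B ↦ BA
    C ↦ A
    D ↦ C
    A ↦ DC  (constrained at step 1)

A->DC, B->BA, C->A, D->C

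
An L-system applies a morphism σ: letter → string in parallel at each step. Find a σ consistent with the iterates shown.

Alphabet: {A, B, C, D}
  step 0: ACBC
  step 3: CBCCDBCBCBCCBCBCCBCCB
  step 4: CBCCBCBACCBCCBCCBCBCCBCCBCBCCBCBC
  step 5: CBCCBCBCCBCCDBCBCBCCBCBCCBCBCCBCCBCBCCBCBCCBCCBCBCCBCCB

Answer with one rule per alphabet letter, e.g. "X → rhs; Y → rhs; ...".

  step 4 ⇒ step 5: CBCCBCBACCBCCBCCBCBCCBCCBCBCCBCBC ⇒ CB·C·CB·CB·C·CB·C·CDB·CB·CB·C·CB·CB·C·CB·CB·C·CB·C·CB·CB·C·CB·CB·C·CB·C·CB·CB·C·CB·C·CB
    A ↦ CDB
    B ↦ C
    C ↦ CB
  step 3 ⇒ step 4: CBCCDBCBCBCCBCBCCBCCB ⇒ CB·C·CB·CB·A·C·CB·C·CB·C·CB·CB·C·CB·C·CB·CB·C·CB·CB·C
    D ↦ A

A->CDB, B->C, C->CB, D->A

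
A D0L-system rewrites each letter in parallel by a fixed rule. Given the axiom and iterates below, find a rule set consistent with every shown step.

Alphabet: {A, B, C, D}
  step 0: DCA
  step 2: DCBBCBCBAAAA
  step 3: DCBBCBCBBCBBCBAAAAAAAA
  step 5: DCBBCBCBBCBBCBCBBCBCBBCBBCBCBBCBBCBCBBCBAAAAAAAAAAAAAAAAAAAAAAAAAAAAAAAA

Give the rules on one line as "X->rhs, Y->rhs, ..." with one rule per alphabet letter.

A->AA, B->CB, C->B, D->DCB

  step 2 ⇒ step 3: DCBBCBCBAAAA ⇒ DCB·B·CB·CB·B·CB·B·CB·AA·AA·AA·AA
    A ↦ AA
    B ↦ CB
    C ↦ B
    D ↦ DCB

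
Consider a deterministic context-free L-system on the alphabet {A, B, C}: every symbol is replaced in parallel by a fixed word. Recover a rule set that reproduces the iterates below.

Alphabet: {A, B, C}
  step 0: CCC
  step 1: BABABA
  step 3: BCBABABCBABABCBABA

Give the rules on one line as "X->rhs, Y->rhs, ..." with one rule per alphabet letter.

  step 0 ⇒ step 1: CCC ⇒ BA·BA·BA
    C ↦ BA
    A ↦ C  (constrained at step 1)
    B ↦ BC  (constrained at step 1)

A->C, B->BC, C->BA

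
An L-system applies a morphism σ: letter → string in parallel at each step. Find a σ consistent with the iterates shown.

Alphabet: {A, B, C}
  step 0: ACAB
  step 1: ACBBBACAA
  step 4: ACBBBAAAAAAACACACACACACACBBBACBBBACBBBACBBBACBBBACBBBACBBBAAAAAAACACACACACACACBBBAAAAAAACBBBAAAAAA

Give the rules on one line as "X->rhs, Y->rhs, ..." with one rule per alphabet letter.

  step 0 ⇒ step 1: ACAB ⇒ AC·BBB·AC·AA
    A ↦ AC
    B ↦ AA
    C ↦ BBB

A->AC, B->AA, C->BBB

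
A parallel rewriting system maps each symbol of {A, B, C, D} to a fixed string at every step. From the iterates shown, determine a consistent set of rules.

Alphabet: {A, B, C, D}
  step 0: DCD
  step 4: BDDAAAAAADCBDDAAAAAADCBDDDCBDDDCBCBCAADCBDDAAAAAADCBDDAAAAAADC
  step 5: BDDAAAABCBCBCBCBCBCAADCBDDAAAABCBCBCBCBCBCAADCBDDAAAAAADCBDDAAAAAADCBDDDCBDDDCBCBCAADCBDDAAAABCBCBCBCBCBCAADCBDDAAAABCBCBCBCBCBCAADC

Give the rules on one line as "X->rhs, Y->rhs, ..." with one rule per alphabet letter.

A->BC, B->BDD, C->DC, D->AA

  step 4 ⇒ step 5: BDDAAAAAADCBDDAAAAAADCBDDDCBDDDCBCBCAADCBDDAAAAAADCBDDAAAAAADC ⇒ BDD·AA·AA·BC·BC·BC·BC·BC·BC·AA·DC·BDD·AA·AA·BC·BC·BC·BC·BC·BC·AA·DC·BDD·AA·AA·AA·DC·BDD·AA·AA·AA·DC·BDD·DC·BDD·DC·BC·BC·AA·DC·BDD·AA·AA·BC·BC·BC·BC·BC·BC·AA·DC·BDD·AA·AA·BC·BC·BC·BC·BC·BC·AA·DC
    A ↦ BC
    B ↦ BDD
    C ↦ DC
    D ↦ AA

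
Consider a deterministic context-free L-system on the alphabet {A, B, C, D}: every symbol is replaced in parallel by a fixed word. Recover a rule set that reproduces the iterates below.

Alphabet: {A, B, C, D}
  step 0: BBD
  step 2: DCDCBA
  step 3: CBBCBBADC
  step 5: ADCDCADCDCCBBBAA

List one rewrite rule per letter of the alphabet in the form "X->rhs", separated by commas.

  step 2 ⇒ step 3: DCDCBA ⇒ CB·B·CB·B·A·DC
    A ↦ DC
    B ↦ A
    C ↦ B
    D ↦ CB

A->DC, B->A, C->B, D->CB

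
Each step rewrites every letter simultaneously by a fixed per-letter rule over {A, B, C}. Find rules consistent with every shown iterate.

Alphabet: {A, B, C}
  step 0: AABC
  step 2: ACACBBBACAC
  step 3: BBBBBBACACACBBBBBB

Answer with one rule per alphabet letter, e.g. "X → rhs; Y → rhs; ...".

A->B, B->AC, C->BB

  step 2 ⇒ step 3: ACACBBBACAC ⇒ B·BB·B·BB·AC·AC·AC·B·BB·B·BB
    A ↦ B
    B ↦ AC
    C ↦ BB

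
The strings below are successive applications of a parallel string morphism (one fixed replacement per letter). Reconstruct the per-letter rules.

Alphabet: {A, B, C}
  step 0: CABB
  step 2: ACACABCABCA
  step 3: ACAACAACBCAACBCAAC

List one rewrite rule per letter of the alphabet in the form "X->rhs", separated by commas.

  step 2 ⇒ step 3: ACACABCABCA ⇒ AC·A·AC·A·AC·BC·A·AC·BC·A·AC
    A ↦ AC
    B ↦ BC
    C ↦ A

A->AC, B->BC, C->A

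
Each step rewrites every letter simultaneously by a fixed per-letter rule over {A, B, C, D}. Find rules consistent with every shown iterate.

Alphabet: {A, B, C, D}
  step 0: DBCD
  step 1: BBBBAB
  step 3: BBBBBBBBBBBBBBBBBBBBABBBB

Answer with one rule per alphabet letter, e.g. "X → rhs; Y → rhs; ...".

A->BDC, B->BB, C->BA, D->B

  step 0 ⇒ step 1: DBCD ⇒ B·BB·BA·B
    B ↦ BB
    C ↦ BA
    D ↦ B
    A ↦ BDC  (constrained at step 1)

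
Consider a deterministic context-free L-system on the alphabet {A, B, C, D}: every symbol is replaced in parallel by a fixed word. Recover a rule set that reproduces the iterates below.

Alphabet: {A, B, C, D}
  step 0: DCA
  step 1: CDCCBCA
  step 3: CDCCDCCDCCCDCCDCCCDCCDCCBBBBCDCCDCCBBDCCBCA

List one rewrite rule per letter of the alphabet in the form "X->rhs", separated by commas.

  step 0 ⇒ step 1: DCA ⇒ C·DCC·BCA
    A ↦ BCA
    C ↦ DCC
    D ↦ C
    B ↦ BB  (constrained at step 1)

A->BCA, B->BB, C->DCC, D->C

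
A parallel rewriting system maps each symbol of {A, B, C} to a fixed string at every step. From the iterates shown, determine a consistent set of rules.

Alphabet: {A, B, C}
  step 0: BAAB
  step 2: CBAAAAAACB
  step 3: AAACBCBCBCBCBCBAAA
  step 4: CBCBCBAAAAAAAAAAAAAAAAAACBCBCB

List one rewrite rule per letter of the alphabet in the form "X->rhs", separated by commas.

  step 3 ⇒ step 4: AAACBCBCBCBCBCBAAA ⇒ CB·CB·CB·AA·A·AA·A·AA·A·AA·A·AA·A·AA·A·CB·CB·CB
    A ↦ CB
    B ↦ A
    C ↦ AA

A->CB, B->A, C->AA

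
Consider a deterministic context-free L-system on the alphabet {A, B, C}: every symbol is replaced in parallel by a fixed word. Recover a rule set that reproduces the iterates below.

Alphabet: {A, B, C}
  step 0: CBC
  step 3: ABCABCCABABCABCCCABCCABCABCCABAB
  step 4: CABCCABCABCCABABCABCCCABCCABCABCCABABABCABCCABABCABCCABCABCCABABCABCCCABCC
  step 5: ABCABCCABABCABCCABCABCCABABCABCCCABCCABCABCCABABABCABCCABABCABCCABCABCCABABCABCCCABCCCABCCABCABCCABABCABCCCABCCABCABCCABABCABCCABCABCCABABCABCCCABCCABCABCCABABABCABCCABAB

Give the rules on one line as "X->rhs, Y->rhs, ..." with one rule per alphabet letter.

  step 4 ⇒ step 5: CABCCABCABCCABABCABCCCABCCABCABCCABABABCABCCABABCABCCABCABCCABABCABCCCABCC ⇒ AB·CAB·CC·AB·AB·CAB·CC·AB·CAB·CC·AB·AB·CAB·CC·CAB·CC·AB·CAB·CC·AB·AB·AB·CAB·CC·AB·AB·CAB·CC·AB·CAB·CC·AB·AB·CAB·CC·CAB·CC·CAB·CC·AB·CAB·CC·AB·AB·CAB·CC·CAB·CC·AB·CAB·CC·AB·AB·CAB·CC·AB·CAB·CC·AB·AB·CAB·CC·CAB·CC·AB·CAB·CC·AB·AB·AB·CAB·CC·AB·AB
    A ↦ CAB
    B ↦ CC
    C ↦ AB

A->CAB, B->CC, C->AB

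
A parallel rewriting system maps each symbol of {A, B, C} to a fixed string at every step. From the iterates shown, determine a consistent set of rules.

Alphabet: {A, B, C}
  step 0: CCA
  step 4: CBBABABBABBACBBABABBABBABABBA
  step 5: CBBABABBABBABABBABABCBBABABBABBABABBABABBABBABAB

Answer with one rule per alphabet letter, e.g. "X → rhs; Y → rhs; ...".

  step 4 ⇒ step 5: CBBABABBABBACBBABABBABBABABBA ⇒ CB·BA·BA·B·BA·B·BA·BA·B·BA·BA·B·CB·BA·BA·B·BA·B·BA·BA·B·BA·BA·B·BA·B·BA·BA·B
    A ↦ B
    B ↦ BA
    C ↦ CB

A->B, B->BA, C->CB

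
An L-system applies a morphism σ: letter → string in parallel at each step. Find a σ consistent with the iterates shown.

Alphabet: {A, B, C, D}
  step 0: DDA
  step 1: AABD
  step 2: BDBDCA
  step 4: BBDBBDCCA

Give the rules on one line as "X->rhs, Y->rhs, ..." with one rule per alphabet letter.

A->BD, B->C, C->B, D->A

  step 1 ⇒ step 2: AABD ⇒ BD·BD·C·A
    A ↦ BD
    B ↦ C
    D ↦ A
    C ↦ B  (constrained at step 2)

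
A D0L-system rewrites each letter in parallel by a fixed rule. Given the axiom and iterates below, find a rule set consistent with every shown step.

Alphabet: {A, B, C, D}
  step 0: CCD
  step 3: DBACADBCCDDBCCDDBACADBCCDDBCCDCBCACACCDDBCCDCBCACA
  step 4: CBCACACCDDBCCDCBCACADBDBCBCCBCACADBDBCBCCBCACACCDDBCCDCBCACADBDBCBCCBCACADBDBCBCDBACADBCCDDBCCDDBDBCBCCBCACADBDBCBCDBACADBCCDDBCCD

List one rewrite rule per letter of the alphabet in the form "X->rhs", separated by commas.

A->CCD, B->ACA, C->DB, D->CBC

  step 3 ⇒ step 4: DBACADBCCDDBCCDDBACADBCCDDBCCDCBCACACCDDBCCDCBCACA ⇒ CBC·ACA·CCD·DB·CCD·CBC·ACA·DB·DB·CBC·CBC·ACA·DB·DB·CBC·CBC·ACA·CCD·DB·CCD·CBC·ACA·DB·DB·CBC·CBC·ACA·DB·DB·CBC·DB·ACA·DB·CCD·DB·CCD·DB·DB·CBC·CBC·ACA·DB·DB·CBC·DB·ACA·DB·CCD·DB·CCD
    A ↦ CCD
    B ↦ ACA
    C ↦ DB
    D ↦ CBC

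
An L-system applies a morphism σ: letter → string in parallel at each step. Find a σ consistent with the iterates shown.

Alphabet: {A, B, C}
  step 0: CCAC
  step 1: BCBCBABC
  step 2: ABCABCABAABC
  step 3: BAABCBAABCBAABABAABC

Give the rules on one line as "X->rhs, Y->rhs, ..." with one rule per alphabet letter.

  step 2 ⇒ step 3: ABCABCABAABC ⇒ BA·A·BC·BA·A·BC·BA·A·BA·BA·A·BC
    A ↦ BA
    B ↦ A
    C ↦ BC

A->BA, B->A, C->BC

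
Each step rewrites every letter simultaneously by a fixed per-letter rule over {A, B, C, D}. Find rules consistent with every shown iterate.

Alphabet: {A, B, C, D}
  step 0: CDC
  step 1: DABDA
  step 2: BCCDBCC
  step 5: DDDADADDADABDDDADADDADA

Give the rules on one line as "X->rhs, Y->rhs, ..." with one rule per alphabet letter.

  step 1 ⇒ step 2: DABDA ⇒ B·CC·D·B·CC
    A ↦ CC
    B ↦ D
    D ↦ B
  step 0 ⇒ step 1: CDC ⇒ DA·B·DA
    C ↦ DA

A->CC, B->D, C->DA, D->B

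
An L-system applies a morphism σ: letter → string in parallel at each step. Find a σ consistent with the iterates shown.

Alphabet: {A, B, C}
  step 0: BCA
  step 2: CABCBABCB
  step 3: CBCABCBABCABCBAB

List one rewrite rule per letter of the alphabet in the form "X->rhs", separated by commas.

  step 2 ⇒ step 3: CABCBABCB ⇒ CB·C·AB·CB·AB·C·AB·CB·AB
    A ↦ C
    B ↦ AB
    C ↦ CB

A->C, B->AB, C->CB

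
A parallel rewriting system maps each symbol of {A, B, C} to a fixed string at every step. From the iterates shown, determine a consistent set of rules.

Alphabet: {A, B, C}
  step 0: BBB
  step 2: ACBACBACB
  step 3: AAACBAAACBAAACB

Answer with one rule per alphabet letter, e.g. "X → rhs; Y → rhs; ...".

A->AA, B->CB, C->A

  step 2 ⇒ step 3: ACBACBACB ⇒ AA·A·CB·AA·A·CB·AA·A·CB
    A ↦ AA
    B ↦ CB
    C ↦ A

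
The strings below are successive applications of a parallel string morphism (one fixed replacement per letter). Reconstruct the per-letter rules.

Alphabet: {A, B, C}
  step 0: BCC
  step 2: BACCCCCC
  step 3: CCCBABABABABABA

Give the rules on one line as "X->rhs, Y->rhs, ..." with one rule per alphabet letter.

  step 2 ⇒ step 3: BACCCCCC ⇒ C·CC·BA·BA·BA·BA·BA·BA
    A ↦ CC
    B ↦ C
    C ↦ BA

A->CC, B->C, C->BA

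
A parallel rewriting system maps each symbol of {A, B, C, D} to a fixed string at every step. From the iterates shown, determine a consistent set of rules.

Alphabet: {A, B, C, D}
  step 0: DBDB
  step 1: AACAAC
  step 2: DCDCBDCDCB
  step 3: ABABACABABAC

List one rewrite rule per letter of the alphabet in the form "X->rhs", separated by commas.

A->DC, B->AC, C->B, D->A

  step 2 ⇒ step 3: DCDCBDCDCB ⇒ A·B·A·B·AC·A·B·A·B·AC
    B ↦ AC
    C ↦ B
    D ↦ A
  step 1 ⇒ step 2: AACAAC ⇒ DC·DC·B·DC·DC·B
    A ↦ DC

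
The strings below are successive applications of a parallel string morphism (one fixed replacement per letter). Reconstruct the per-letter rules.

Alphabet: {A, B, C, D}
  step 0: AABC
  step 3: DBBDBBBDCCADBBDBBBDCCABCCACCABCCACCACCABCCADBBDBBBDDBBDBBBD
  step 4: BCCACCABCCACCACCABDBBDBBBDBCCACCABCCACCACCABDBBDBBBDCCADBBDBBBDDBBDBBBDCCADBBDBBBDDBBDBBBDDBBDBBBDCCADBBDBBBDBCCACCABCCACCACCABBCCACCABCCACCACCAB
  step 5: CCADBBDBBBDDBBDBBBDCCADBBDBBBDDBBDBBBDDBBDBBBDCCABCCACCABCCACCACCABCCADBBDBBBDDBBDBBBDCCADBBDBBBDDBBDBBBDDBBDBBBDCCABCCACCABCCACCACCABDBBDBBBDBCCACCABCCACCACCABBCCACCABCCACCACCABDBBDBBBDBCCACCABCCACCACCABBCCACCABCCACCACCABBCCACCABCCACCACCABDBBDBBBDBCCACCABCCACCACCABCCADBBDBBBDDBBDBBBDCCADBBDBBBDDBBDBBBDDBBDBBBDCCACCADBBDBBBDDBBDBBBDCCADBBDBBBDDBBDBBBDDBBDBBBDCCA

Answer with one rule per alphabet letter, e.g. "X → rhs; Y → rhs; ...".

  step 4 ⇒ step 5: BCCACCABCCACCACCABDBBDBBBDBCCACCABCCACCACCABDBBDBBBDCCADBBDBBBDDBBDBBBDCCADBBDBBBDDBBDBBBDDBBDBBBDCCADBBDBBBDBCCACCABCCACCACCABBCCACCABCCACCACCAB ⇒ CCA·DBB·DBB·BD·DBB·DBB·BD·CCA·DBB·DBB·BD·DBB·DBB·BD·DBB·DBB·BD·CCA·B·CCA·CCA·B·CCA·CCA·CCA·B·CCA·DBB·DBB·BD·DBB·DBB·BD·CCA·DBB·DBB·BD·DBB·DBB·BD·DBB·DBB·BD·CCA·B·CCA·CCA·B·CCA·CCA·CCA·B·DBB·DBB·BD·B·CCA·CCA·B·CCA·CCA·CCA·B·B·CCA·CCA·B·CCA·CCA·CCA·B·DBB·DBB·BD·B·CCA·CCA·B·CCA·CCA·CCA·B·B·CCA·CCA·B·CCA·CCA·CCA·B·B·CCA·CCA·B·CCA·CCA·CCA·B·DBB·DBB·BD·B·CCA·CCA·B·CCA·CCA·CCA·B·CCA·DBB·DBB·BD·DBB·DBB·BD·CCA·DBB·DBB·BD·DBB·DBB·BD·DBB·DBB·BD·CCA·CCA·DBB·DBB·BD·DBB·DBB·BD·CCA·DBB·DBB·BD·DBB·DBB·BD·DBB·DBB·BD·CCA
    A ↦ BD
    B ↦ CCA
    C ↦ DBB
    D ↦ B

A->BD, B->CCA, C->DBB, D->B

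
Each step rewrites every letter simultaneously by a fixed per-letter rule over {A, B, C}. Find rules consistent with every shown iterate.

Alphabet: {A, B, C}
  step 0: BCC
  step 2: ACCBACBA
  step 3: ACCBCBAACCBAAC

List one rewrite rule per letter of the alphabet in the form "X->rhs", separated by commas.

A->AC, B->A, C->CB

  step 2 ⇒ step 3: ACCBACBA ⇒ AC·CB·CB·A·AC·CB·A·AC
    A ↦ AC
    B ↦ A
    C ↦ CB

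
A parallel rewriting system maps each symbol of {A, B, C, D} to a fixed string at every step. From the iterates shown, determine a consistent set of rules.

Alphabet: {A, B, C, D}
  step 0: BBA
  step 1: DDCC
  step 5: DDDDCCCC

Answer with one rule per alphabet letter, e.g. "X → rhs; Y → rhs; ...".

  step 0 ⇒ step 1: BBA ⇒ D·D·CC
    A ↦ CC
    B ↦ D
    C ↦ B  (constrained at step 1)
    D ↦ A  (constrained at step 1)

A->CC, B->D, C->B, D->A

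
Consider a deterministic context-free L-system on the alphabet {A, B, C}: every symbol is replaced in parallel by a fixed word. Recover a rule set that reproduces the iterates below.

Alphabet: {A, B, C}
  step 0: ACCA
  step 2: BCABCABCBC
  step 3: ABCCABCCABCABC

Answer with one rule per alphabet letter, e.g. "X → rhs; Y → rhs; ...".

  step 2 ⇒ step 3: BCABCABCBC ⇒ A·BC·C·A·BC·C·A·BC·A·BC
    A ↦ C
    B ↦ A
    C ↦ BC

A->C, B->A, C->BC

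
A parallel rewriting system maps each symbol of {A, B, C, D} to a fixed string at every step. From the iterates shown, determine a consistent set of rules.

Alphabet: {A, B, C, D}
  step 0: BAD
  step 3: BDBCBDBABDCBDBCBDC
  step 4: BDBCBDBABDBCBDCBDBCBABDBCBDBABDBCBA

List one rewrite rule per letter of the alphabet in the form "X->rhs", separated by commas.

  step 3 ⇒ step 4: BDBCBDBABDCBDBCBDC ⇒ BD·BC·BD·BA·BD·BC·BD·C·BD·BC·BA·BD·BC·BD·BA·BD·BC·BA
    A ↦ C
    B ↦ BD
    C ↦ BA
    D ↦ BC

A->C, B->BD, C->BA, D->BC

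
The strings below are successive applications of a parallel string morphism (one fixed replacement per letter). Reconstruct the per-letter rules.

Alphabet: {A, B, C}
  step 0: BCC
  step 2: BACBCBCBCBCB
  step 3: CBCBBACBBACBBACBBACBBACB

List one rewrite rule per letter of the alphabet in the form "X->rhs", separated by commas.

A->CB, B->CB, C->BA

  step 2 ⇒ step 3: BACBCBCBCBCB ⇒ CB·CB·BA·CB·BA·CB·BA·CB·BA·CB·BA·CB
    A ↦ CB
    B ↦ CB
    C ↦ BA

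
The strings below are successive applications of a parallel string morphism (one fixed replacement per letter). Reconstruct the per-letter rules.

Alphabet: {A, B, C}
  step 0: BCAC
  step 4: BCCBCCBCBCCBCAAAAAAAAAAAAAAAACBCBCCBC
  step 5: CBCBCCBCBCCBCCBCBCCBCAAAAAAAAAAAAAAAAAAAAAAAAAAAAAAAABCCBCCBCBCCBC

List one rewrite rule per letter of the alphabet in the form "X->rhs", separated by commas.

  step 4 ⇒ step 5: BCCBCCBCBCCBCAAAAAAAAAAAAAAAACBCBCCBC ⇒ C·BC·BC·C·BC·BC·C·BC·C·BC·BC·C·BC·AA·AA·AA·AA·AA·AA·AA·AA·AA·AA·AA·AA·AA·AA·AA·AA·BC·C·BC·C·BC·BC·C·BC
    A ↦ AA
    B ↦ C
    C ↦ BC

A->AA, B->C, C->BC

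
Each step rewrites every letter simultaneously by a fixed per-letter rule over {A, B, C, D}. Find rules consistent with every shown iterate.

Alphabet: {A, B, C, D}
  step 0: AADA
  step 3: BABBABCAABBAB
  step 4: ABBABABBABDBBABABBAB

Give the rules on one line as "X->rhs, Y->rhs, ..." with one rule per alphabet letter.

  step 3 ⇒ step 4: BABBABCAABBAB ⇒ AB·B·AB·AB·B·AB·D·B·B·AB·AB·B·AB
    A ↦ B
    B ↦ AB
    C ↦ D
    D ↦ CA  (constrained at step 0)

A->B, B->AB, C->D, D->CA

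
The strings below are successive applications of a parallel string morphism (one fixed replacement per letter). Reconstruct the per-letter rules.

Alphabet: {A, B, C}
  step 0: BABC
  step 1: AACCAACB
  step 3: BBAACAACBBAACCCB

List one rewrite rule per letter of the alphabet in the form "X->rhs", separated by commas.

A->C, B->AAC, C->B

  step 0 ⇒ step 1: BABC ⇒ AAC·C·AAC·B
    A ↦ C
    B ↦ AAC
    C ↦ B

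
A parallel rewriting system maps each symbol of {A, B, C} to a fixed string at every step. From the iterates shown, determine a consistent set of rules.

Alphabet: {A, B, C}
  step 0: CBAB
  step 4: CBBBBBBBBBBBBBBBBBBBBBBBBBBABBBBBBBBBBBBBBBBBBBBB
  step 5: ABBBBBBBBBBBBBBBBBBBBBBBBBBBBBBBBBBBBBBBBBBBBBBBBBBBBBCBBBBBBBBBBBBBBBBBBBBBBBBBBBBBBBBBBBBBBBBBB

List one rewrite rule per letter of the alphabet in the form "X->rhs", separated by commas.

A->C, B->BB, C->AB

  step 4 ⇒ step 5: CBBBBBBBBBBBBBBBBBBBBBBBBBBABBBBBBBBBBBBBBBBBBBBB ⇒ AB·BB·BB·BB·BB·BB·BB·BB·BB·BB·BB·BB·BB·BB·BB·BB·BB·BB·BB·BB·BB·BB·BB·BB·BB·BB·BB·C·BB·BB·BB·BB·BB·BB·BB·BB·BB·BB·BB·BB·BB·BB·BB·BB·BB·BB·BB·BB·BB
    A ↦ C
    B ↦ BB
    C ↦ AB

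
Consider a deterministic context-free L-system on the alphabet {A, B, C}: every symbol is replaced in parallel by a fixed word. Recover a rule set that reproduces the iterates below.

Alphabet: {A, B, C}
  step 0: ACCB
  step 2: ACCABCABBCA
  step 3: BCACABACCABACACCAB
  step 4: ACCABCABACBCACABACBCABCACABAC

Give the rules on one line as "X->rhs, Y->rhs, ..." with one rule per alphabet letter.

A->B, B->AC, C->CA

  step 3 ⇒ step 4: BCACABACCABACACCAB ⇒ AC·CA·B·CA·B·AC·B·CA·CA·B·AC·B·CA·B·CA·CA·B·AC
    A ↦ B
    B ↦ AC
    C ↦ CA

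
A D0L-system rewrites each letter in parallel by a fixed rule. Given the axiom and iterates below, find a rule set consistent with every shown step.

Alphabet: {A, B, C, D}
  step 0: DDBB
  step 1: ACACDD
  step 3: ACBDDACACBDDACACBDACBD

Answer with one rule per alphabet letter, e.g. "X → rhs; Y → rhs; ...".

  step 0 ⇒ step 1: DDBB ⇒ AC·AC·D·D
    B ↦ D
    D ↦ AC
    A ↦ AC  (constrained at step 1)
    C ↦ BD  (constrained at step 1)

A->AC, B->D, C->BD, D->AC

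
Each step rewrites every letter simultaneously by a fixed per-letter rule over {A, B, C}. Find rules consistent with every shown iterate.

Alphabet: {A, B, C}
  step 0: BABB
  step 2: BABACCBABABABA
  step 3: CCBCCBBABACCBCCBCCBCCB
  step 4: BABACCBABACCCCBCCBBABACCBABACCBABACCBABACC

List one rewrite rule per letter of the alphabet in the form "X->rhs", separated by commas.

  step 3 ⇒ step 4: CCBCCBBABACCBCCBCCBCCB ⇒ BA·BA·CC·BA·BA·CC·CC·B·CC·B·BA·BA·CC·BA·BA·CC·BA·BA·CC·BA·BA·CC
    A ↦ B
    B ↦ CC
    C ↦ BA

A->B, B->CC, C->BA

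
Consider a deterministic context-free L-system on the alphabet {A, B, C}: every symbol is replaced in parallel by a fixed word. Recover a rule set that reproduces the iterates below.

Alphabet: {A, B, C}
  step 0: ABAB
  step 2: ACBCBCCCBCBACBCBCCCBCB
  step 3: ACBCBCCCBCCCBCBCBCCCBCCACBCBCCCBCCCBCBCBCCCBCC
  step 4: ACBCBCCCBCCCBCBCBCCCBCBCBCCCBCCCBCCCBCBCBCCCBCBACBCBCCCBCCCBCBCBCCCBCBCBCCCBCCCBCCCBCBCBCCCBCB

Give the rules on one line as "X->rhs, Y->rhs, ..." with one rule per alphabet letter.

  step 3 ⇒ step 4: ACBCBCCCBCCCBCBCBCCCBCCACBCBCCCBCCCBCBCBCCCBCC ⇒ ACB·CB·CC·CB·CC·CB·CB·CB·CC·CB·CB·CB·CC·CB·CC·CB·CC·CB·CB·CB·CC·CB·CB·ACB·CB·CC·CB·CC·CB·CB·CB·CC·CB·CB·CB·CC·CB·CC·CB·CC·CB·CB·CB·CC·CB·CB
    A ↦ ACB
    B ↦ CC
    C ↦ CB

A->ACB, B->CC, C->CB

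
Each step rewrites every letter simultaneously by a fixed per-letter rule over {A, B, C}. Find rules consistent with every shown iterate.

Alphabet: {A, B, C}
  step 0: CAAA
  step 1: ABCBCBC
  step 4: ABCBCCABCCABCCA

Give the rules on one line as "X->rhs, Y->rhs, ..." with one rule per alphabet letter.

A->BC, B->C, C->A

  step 0 ⇒ step 1: CAAA ⇒ A·BC·BC·BC
    A ↦ BC
    C ↦ A
    B ↦ C  (constrained at step 1)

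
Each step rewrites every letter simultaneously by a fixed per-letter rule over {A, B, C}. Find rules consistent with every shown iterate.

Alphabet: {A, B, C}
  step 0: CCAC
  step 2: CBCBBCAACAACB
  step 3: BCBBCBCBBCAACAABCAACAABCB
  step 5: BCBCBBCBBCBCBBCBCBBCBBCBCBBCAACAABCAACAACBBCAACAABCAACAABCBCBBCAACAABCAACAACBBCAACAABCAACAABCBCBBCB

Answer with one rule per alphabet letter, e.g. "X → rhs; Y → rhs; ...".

  step 2 ⇒ step 3: CBCBBCAACAACB ⇒ B·CB·B·CB·CB·B·CAA·CAA·B·CAA·CAA·B·CB
    A ↦ CAA
    B ↦ CB
    C ↦ B

A->CAA, B->CB, C->B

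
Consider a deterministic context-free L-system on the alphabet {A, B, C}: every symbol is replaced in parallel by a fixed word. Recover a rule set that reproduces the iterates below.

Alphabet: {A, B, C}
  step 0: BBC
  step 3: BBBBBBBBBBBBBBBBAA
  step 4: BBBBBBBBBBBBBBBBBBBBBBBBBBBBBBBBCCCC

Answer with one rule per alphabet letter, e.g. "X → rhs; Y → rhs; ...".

  step 3 ⇒ step 4: BBBBBBBBBBBBBBBBAA ⇒ BB·BB·BB·BB·BB·BB·BB·BB·BB·BB·BB·BB·BB·BB·BB·BB·CC·CC
    A ↦ CC
    B ↦ BB
    C ↦ A  (constrained at step 0)

A->CC, B->BB, C->A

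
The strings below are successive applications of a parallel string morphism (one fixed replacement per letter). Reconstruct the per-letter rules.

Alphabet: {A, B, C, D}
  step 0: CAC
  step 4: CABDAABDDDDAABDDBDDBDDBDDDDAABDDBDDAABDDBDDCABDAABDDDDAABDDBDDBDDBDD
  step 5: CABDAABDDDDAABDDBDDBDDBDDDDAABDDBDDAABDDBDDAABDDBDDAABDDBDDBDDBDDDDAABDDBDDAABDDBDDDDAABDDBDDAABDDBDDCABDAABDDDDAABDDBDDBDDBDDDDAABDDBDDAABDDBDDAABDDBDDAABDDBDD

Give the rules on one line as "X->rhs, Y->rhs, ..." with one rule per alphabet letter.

A->D, B->AA, C->CAB, D->BDD

  step 4 ⇒ step 5: CABDAABDDDDAABDDBDDBDDBDDDDAABDDBDDAABDDBDDCABDAABDDDDAABDDBDDBDDBDD ⇒ CAB·D·AA·BDD·D·D·AA·BDD·BDD·BDD·BDD·D·D·AA·BDD·BDD·AA·BDD·BDD·AA·BDD·BDD·AA·BDD·BDD·BDD·BDD·D·D·AA·BDD·BDD·AA·BDD·BDD·D·D·AA·BDD·BDD·AA·BDD·BDD·CAB·D·AA·BDD·D·D·AA·BDD·BDD·BDD·BDD·D·D·AA·BDD·BDD·AA·BDD·BDD·AA·BDD·BDD·AA·BDD·BDD
    A ↦ D
    B ↦ AA
    C ↦ CAB
    D ↦ BDD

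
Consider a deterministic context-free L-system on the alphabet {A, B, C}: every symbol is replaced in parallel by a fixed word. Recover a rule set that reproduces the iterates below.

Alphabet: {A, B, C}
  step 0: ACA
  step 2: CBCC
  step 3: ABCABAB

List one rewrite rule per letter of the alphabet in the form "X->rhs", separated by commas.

A->B, B->C, C->AB

  step 2 ⇒ step 3: CBCC ⇒ AB·C·AB·AB
    B ↦ C
    C ↦ AB
    A ↦ B  (constrained at step 0)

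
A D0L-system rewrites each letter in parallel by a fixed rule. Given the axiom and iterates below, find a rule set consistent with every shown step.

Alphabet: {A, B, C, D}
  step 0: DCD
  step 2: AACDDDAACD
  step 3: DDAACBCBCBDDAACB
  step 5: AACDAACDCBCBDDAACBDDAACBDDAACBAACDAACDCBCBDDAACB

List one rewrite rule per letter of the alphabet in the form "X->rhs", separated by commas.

A->D, B->CD, C->AA, D->CB

  step 2 ⇒ step 3: AACDDDAACD ⇒ D·D·AA·CB·CB·CB·D·D·AA·CB
    A ↦ D
    C ↦ AA
    D ↦ CB
    B ↦ CD  (constrained at step 3)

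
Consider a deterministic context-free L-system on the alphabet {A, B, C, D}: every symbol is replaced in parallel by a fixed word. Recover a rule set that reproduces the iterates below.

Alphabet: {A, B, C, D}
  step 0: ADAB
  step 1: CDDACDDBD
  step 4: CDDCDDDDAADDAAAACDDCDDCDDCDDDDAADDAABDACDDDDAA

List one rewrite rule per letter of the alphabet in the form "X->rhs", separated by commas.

A->CDD, B->BD, C->DD, D->A

  step 0 ⇒ step 1: ADAB ⇒ CDD·A·CDD·BD
    A ↦ CDD
    B ↦ BD
    D ↦ A
    C ↦ DD  (constrained at step 1)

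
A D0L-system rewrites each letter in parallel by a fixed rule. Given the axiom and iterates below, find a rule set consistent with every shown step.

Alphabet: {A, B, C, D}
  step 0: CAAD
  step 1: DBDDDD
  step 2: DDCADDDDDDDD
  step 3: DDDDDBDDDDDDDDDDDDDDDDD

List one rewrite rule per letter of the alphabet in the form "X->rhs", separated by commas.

  step 2 ⇒ step 3: DDCADDDDDDDD ⇒ DD·DD·DB·D·DD·DD·DD·DD·DD·DD·DD·DD
    A ↦ D
    C ↦ DB
    D ↦ DD
  step 1 ⇒ step 2: DBDDDD ⇒ DD·CA·DD·DD·DD·DD
    B ↦ CA

A->D, B->CA, C->DB, D->DD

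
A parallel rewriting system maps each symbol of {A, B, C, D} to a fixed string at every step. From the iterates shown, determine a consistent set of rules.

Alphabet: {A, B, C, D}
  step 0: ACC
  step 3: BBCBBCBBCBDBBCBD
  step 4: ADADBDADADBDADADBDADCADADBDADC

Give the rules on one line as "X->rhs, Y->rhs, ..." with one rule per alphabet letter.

  step 3 ⇒ step 4: BBCBBCBBCBDBBCBD ⇒ AD·AD·BD·AD·AD·BD·AD·AD·BD·AD·C·AD·AD·BD·AD·C
    B ↦ AD
    C ↦ BD
    D ↦ C
    A ↦ BB  (constrained at step 0)

A->BB, B->AD, C->BD, D->C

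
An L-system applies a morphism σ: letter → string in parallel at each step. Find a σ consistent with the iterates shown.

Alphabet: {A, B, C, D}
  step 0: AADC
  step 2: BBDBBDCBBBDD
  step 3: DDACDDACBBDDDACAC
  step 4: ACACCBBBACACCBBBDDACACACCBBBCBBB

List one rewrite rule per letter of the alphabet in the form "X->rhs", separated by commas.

A->CB, B->D, C->BB, D->AC

  step 3 ⇒ step 4: DDACDDACBBDDDACAC ⇒ AC·AC·CB·BB·AC·AC·CB·BB·D·D·AC·AC·AC·CB·BB·CB·BB
    A ↦ CB
    B ↦ D
    C ↦ BB
    D ↦ AC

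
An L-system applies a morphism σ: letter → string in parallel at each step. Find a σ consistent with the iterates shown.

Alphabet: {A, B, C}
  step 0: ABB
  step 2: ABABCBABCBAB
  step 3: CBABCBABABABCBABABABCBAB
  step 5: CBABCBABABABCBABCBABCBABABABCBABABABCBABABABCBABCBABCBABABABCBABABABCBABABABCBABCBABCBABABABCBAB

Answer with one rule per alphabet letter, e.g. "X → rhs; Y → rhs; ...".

  step 2 ⇒ step 3: ABABCBABCBAB ⇒ CB·AB·CB·AB·AB·AB·CB·AB·AB·AB·CB·AB
    A ↦ CB
    B ↦ AB
    C ↦ AB

A->CB, B->AB, C->AB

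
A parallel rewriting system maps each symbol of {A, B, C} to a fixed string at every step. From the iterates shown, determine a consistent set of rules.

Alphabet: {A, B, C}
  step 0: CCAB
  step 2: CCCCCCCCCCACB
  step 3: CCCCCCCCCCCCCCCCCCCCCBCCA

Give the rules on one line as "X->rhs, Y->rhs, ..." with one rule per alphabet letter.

  step 2 ⇒ step 3: CCCCCCCCCCACB ⇒ CC·CC·CC·CC·CC·CC·CC·CC·CC·CC·CB·CC·A
    A ↦ CB
    B ↦ A
    C ↦ CC

A->CB, B->A, C->CC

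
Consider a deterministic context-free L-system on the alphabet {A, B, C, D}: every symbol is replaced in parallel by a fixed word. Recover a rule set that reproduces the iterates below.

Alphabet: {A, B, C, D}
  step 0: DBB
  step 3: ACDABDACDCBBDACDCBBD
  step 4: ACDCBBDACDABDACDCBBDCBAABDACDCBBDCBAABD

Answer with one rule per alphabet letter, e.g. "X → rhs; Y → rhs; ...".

  step 3 ⇒ step 4: ACDABDACDCBBDACDCBBD ⇒ ACD·CB·BD·ACD·A·BD·ACD·CB·BD·CB·A·A·BD·ACD·CB·BD·CB·A·A·BD
    A ↦ ACD
    B ↦ A
    C ↦ CB
    D ↦ BD

A->ACD, B->A, C->CB, D->BD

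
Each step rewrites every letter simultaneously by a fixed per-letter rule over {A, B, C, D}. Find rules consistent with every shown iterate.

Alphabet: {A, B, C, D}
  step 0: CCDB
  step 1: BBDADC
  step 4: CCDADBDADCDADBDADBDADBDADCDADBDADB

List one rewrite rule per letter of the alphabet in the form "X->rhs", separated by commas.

  step 0 ⇒ step 1: CCDB ⇒ B·B·DAD·C
    B ↦ C
    C ↦ B
    D ↦ DAD
    A ↦ B  (constrained at step 1)

A->B, B->C, C->B, D->DAD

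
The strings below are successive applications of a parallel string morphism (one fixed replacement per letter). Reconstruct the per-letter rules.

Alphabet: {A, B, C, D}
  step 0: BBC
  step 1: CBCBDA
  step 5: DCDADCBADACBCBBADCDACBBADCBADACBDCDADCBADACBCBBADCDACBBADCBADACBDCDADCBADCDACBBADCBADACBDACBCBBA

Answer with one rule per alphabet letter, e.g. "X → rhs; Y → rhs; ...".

A->BA, B->CB, C->DA, D->DC

  step 0 ⇒ step 1: BBC ⇒ CB·CB·DA
    B ↦ CB
    C ↦ DA
    A ↦ BA  (constrained at step 1)
    D ↦ DC  (constrained at step 1)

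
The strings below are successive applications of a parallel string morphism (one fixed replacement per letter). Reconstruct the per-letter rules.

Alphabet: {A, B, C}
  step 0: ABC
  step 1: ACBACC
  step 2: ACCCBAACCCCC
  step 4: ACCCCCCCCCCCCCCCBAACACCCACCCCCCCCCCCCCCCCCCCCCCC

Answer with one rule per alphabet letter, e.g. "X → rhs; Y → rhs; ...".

  step 1 ⇒ step 2: ACBACC ⇒ AC·CC·BA·AC·CC·CC
    A ↦ AC
    B ↦ BA
    C ↦ CC

A->AC, B->BA, C->CC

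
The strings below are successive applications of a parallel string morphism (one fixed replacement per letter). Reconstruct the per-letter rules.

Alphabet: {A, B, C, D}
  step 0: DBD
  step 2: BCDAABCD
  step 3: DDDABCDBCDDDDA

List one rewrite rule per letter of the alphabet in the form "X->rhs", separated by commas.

  step 2 ⇒ step 3: BCDAABCD ⇒ DD·D·A·BCD·BCD·DD·D·A
    A ↦ BCD
    B ↦ DD
    C ↦ D
    D ↦ A

A->BCD, B->DD, C->D, D->A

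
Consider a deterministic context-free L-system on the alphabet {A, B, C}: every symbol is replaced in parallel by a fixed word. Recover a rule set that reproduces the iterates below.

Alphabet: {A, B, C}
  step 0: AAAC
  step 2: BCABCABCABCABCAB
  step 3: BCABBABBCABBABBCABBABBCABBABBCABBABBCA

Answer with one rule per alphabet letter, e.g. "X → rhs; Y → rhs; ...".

  step 2 ⇒ step 3: BCABCABCABCABCAB ⇒ BCA·BBA·B·BCA·BBA·B·BCA·BBA·B·BCA·BBA·B·BCA·BBA·B·BCA
    A ↦ B
    B ↦ BCA
    C ↦ BBA

A->B, B->BCA, C->BBA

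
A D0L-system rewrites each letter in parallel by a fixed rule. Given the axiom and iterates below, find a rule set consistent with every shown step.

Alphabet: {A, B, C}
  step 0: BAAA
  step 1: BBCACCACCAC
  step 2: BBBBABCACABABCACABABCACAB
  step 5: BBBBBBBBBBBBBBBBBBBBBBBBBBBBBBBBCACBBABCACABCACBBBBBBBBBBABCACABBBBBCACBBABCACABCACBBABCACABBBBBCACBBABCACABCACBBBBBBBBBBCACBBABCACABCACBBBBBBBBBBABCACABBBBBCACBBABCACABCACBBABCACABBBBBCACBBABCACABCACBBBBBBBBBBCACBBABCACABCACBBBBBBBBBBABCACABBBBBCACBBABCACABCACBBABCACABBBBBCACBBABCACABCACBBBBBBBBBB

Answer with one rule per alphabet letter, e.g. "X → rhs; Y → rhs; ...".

A->CAC, B->BB, C->AB

  step 1 ⇒ step 2: BBCACCACCAC ⇒ BB·BB·AB·CAC·AB·AB·CAC·AB·AB·CAC·AB
    A ↦ CAC
    B ↦ BB
    C ↦ AB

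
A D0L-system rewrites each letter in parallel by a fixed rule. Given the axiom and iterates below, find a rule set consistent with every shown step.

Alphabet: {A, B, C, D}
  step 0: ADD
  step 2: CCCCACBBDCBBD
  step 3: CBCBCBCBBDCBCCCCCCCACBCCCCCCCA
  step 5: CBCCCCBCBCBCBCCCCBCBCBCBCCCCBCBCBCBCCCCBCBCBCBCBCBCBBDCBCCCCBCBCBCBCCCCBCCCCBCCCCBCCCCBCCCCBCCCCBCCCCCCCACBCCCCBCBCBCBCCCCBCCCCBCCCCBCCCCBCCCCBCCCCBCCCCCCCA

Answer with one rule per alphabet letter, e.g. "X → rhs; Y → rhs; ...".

  step 2 ⇒ step 3: CCCCACBBDCBBD ⇒ CB·CB·CB·CB·BD·CB·CCC·CCC·CA·CB·CCC·CCC·CA
    A ↦ BD
    B ↦ CCC
    C ↦ CB
    D ↦ CA

A->BD, B->CCC, C->CB, D->CA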